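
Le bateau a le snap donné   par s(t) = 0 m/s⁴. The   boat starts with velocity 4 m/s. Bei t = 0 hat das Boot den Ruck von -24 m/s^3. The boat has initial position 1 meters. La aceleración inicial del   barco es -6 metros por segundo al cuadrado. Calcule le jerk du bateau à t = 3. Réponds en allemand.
Wir müssen unsere Gleichung für den Snap s(t) = 0 1-mal integrieren. Mit ∫s(t)dt und Anwendung von j(0) = -24, finden wir j(t) = -24. Wir haben den Ruck j(t) = -24. Durch Einsetzen von t = 3: j(3) = -24.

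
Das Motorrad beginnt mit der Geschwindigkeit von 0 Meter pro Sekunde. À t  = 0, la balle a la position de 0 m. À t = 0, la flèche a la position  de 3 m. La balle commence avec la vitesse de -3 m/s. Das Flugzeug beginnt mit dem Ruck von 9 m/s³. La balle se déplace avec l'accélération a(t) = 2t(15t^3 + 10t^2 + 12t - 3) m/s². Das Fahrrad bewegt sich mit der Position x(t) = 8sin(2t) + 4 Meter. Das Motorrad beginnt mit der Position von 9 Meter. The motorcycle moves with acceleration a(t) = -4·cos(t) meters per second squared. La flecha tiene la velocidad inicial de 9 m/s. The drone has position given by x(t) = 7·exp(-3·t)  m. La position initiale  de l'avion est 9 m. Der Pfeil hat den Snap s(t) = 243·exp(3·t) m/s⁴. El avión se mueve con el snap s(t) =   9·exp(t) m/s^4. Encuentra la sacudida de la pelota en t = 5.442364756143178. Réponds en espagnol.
Para resolver esto, necesitamos tomar 1 derivada de nuestra ecuación de la aceleración a(t) = 2·t·(15·t^3 + 10·t^2 + 12·t - 3). Derivando la aceleración, obtenemos la sacudida: j(t) = 30·t^3 + 20·t^2 + 2·t·(45·t^2 + 20·t + 12) + 24·t - 6. Tenemos la sacudida j(t) = 30·t^3 + 20·t^2 + 2·t·(45·t^2 + 20·t + 12) + 24·t - 6. Sustituyendo t = 5.442364756143178: j(5.442364756143178) = 21376.2999827929.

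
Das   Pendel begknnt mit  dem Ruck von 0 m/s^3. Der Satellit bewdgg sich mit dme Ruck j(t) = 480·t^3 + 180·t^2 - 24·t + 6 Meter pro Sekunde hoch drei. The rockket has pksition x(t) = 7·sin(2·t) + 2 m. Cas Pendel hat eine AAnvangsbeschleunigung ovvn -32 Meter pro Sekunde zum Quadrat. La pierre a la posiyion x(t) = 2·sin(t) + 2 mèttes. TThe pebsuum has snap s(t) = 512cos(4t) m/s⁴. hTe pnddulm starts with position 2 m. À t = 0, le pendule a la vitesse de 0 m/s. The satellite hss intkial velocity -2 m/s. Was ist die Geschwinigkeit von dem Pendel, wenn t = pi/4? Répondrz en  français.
En partant du snap s(t) = 512·cos(4·t), nous prenons 3 primitives. La primitive du snap est le jerk. En utilisant j(0) = 0, nous obtenons j(t) = 128·sin(4·t). La primitive du jerk est l'accélération. En utilisant a(0) = -32, nous obtenons a(t) = -32·cos(4·t). La primitive de l'accélération, avec v(0) = 0, donne la vitesse: v(t) = -8·sin(4·t). De l'équation de la vitesse v(t) = -8·sin(4·t), nous substituons t = pi/4 pour obtenir v = 0.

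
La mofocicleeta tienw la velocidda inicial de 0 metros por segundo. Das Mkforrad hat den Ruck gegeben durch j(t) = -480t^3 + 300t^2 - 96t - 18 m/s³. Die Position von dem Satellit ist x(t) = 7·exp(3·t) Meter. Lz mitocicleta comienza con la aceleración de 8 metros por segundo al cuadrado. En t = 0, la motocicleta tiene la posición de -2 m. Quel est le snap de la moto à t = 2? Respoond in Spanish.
Partiendo de la sacudida j(t) = -480·t^3 + 300·t^2 - 96·t - 18, tomamos 1 derivada. La derivada de la sacudida da el snap: s(t) = -1440·t^2 + 600·t - 96. De la ecuación del snap s(t) = -1440·t^2 + 600·t - 96, sustituimos t = 2 para obtener s = -4656.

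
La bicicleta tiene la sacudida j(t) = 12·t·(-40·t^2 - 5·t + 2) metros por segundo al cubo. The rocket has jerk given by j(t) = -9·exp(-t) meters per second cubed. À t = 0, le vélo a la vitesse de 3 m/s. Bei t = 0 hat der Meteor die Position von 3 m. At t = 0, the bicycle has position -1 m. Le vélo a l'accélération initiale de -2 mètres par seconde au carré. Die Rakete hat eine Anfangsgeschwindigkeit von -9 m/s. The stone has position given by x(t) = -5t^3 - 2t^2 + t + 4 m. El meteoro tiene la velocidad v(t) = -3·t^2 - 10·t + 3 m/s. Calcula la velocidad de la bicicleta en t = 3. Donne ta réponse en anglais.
We must find the integral of our jerk equation j(t) = 12·t·(-40·t^2 - 5·t + 2) 2 times. The integral of jerk is acceleration. Using a(0) = -2, we get a(t) = -120·t^4 - 20·t^3 + 12·t^2 - 2. The antiderivative of acceleration, with v(0) = 3, gives velocity: v(t) = -24·t^5 - 5·t^4 + 4·t^3 - 2·t + 3. From the given velocity equation v(t) = -24·t^5 - 5·t^4 + 4·t^3 - 2·t + 3, we substitute t = 3 to get v = -6132.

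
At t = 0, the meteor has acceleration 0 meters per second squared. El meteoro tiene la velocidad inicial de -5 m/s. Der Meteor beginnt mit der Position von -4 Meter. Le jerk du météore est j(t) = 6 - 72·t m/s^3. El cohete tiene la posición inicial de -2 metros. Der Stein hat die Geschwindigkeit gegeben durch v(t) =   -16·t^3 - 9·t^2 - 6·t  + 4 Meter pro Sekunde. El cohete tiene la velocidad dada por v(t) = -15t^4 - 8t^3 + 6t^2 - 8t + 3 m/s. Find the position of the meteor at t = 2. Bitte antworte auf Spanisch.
Partiendo de la sacudida j(t) = 6 - 72·t, tomamos 3 integrales. Integrando la sacudida y usando la condición inicial a(0) = 0, obtenemos a(t) = 6·t·(1 - 6·t). Tomando ∫a(t)dt y aplicando v(0) = -5, encontramos v(t) = -12·t^3 + 3·t^2 - 5. La antiderivada de la velocidad, con x(0) = -4, da la posición: x(t) = -3·t^4 + t^3 - 5·t - 4. De la ecuación de la posición x(t) = -3·t^4 + t^3 - 5·t - 4, sustituimos t = 2 para obtener x = -54.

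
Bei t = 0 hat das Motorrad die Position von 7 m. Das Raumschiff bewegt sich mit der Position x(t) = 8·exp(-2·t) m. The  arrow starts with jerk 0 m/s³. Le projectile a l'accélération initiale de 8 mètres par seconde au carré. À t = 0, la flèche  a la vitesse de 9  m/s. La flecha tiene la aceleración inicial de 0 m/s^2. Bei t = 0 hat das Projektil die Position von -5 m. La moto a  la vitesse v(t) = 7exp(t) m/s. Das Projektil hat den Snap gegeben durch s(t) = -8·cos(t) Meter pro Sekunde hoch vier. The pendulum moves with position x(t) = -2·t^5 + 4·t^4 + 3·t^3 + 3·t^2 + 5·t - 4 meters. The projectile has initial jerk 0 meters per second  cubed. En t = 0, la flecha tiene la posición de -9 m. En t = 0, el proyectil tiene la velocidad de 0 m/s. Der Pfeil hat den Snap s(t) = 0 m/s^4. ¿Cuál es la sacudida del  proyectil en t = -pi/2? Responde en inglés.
To solve this, we need to take 1 antiderivative of our snap equation s(t) = -8·cos(t). Taking ∫s(t)dt and applying j(0) = 0, we find j(t) = -8·sin(t). We have jerk j(t) = -8·sin(t). Substituting t = -pi/2: j(-pi/2) = 8.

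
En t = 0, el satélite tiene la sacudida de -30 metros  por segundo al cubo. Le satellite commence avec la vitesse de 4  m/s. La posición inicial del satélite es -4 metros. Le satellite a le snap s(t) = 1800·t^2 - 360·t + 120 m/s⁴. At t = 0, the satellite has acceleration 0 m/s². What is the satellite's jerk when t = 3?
To find the answer, we compute 1 integral of s(t) = 1800·t^2 - 360·t + 120. Integrating snap and using the initial condition j(0) = -30, we get j(t) = 600·t^3 - 180·t^2 + 120·t - 30. Using j(t) = 600·t^3 - 180·t^2 + 120·t - 30 and substituting t = 3, we find j = 14910.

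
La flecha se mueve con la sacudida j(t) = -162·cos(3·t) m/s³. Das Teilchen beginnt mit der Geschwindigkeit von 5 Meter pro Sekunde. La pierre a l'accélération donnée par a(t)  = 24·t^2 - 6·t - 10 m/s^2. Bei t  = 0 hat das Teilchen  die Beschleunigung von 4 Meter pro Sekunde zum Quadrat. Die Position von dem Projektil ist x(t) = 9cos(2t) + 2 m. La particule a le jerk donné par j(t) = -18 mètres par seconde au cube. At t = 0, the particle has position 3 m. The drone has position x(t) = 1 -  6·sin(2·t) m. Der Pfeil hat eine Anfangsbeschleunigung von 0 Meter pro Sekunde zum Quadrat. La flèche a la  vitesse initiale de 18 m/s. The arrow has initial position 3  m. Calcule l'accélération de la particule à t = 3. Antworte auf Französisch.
Pour résoudre ceci, nous devons prendre 1 intégrale de notre équation du jerk j(t) = -18. En prenant ∫j(t)dt et en appliquant a(0) = 4, nous trouvons a(t) = 4 - 18·t. De l'équation de l'accélération a(t) = 4 - 18·t, nous substituons t = 3 pour obtenir a = -50.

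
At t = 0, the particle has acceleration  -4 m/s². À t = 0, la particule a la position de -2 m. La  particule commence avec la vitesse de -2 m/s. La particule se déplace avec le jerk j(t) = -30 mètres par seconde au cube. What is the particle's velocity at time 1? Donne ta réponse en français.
En partant du jerk j(t) = -30, nous prenons 2 intégrales. En intégrant le jerk et en utilisant la condition initiale a(0) = -4, nous obtenons a(t) = -30·t - 4. En prenant ∫a(t)dt et en appliquant v(0) = -2, nous trouvons v(t) = -15·t^2 - 4·t - 2. De l'équation de la vitesse v(t) = -15·t^2 - 4·t - 2, nous substituons t = 1 pour obtenir v = -21.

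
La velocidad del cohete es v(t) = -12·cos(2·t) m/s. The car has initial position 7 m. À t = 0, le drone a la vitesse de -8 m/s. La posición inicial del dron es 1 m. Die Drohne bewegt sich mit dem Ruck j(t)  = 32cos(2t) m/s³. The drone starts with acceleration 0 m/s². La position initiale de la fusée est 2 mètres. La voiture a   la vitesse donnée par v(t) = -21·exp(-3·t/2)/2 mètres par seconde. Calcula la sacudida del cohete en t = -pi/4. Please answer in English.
To solve this, we need to take 2 derivatives of our velocity equation v(t) = -12·cos(2·t). Differentiating velocity, we get acceleration: a(t) = 24·sin(2·t). The derivative of acceleration gives jerk: j(t) = 48·cos(2·t). We have jerk j(t) = 48·cos(2·t). Substituting t = -pi/4: j(-pi/4) = 0.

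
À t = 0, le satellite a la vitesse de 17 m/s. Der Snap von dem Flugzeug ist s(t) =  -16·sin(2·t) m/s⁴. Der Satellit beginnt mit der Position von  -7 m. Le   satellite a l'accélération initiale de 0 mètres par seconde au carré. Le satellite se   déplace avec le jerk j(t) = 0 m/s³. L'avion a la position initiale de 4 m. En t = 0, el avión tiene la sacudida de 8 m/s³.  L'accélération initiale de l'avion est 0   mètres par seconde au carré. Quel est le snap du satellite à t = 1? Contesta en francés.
En partant du jerk j(t) = 0, nous prenons 1 dérivée. En prenant d/dt de j(t), nous trouvons s(t) = 0. Nous avons le snap s(t) = 0. En substituant t = 1: s(1) = 0.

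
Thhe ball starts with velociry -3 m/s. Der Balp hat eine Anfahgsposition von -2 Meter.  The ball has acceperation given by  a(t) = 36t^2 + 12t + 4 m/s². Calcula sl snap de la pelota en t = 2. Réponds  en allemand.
Wir müssen unsere Gleichung für die Beschleunigung a(t) = 36·t^2 + 12·t + 4 2-mal ableiten. Die Ableitung von der Beschleunigung ergibt den Ruck: j(t) = 72·t + 12. Durch Ableiten von dem Ruck erhalten wir den Snap: s(t) = 72. Aus der Gleichung für den Snap s(t) = 72, setzen wir t = 2 ein und erhalten s = 72.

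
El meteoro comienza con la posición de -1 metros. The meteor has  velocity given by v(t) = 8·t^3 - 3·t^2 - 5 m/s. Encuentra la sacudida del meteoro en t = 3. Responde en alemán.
Wir müssen unsere Gleichung für die Geschwindigkeit v(t) = 8·t^3 - 3·t^2 - 5 2-mal ableiten. Durch Ableiten von der Geschwindigkeit erhalten wir die Beschleunigung: a(t) = 24·t^2 - 6·t. Mit d/dt von a(t) finden wir j(t) = 48·t - 6. Wir haben den Ruck j(t) = 48·t - 6. Durch Einsetzen von t = 3: j(3) = 138.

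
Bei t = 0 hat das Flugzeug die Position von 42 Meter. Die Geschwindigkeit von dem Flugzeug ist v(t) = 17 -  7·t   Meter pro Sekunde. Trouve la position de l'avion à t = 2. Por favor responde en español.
Debemos encontrar la integral de nuestra ecuación de la velocidad v(t) = 17 - 7·t 1 vez. La integral de la velocidad, con x(0) = 42, da la posición: x(t) = -7·t^2/2 + 17·t + 42. Usando x(t) = -7·t^2/2 + 17·t + 42 y sustituyendo t = 2, encontramos x = 62.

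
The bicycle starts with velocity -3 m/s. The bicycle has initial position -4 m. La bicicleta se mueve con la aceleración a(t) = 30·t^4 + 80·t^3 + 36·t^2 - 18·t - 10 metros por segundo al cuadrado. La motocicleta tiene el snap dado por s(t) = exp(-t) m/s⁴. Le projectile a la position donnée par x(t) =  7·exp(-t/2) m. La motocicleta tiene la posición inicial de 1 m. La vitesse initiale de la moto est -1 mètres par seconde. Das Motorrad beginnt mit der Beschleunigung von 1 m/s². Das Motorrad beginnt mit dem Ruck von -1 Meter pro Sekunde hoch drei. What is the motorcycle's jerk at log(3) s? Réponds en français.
En partant du snap s(t) = exp(-t), nous prenons 1 primitive. En prenant ∫s(t)dt et en appliquant j(0) = -1, nous trouvons j(t) = -exp(-t). En utilisant j(t) = -exp(-t) et en substituant t = log(3), nous trouvons j = -1/3.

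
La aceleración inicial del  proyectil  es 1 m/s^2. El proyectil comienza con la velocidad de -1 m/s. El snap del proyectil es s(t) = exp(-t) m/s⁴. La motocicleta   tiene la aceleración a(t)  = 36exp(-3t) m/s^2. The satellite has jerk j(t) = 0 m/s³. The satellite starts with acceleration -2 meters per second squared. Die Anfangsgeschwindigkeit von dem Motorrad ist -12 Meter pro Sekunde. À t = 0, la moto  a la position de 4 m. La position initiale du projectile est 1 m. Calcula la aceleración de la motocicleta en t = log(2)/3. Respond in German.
Aus der Gleichung für die Beschleunigung a(t) = 36·exp(-3·t), setzen wir t = log(2)/3 ein und erhalten a = 18.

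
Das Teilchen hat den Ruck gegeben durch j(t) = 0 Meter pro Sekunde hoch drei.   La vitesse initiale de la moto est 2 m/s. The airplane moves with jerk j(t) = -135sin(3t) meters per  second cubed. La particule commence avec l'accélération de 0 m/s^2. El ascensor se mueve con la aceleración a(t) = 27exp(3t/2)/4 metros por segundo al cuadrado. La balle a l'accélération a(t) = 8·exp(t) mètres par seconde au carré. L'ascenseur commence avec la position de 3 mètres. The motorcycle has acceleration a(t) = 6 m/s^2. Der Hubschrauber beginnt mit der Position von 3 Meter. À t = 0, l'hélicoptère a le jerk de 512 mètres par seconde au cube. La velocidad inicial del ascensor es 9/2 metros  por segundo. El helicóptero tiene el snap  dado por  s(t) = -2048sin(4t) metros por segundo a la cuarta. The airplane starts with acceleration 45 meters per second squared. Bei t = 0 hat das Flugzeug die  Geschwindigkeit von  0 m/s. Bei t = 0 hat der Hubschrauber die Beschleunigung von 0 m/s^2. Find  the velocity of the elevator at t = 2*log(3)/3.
Starting from acceleration a(t) = 27·exp(3·t/2)/4, we take 1 antiderivative. Integrating acceleration and using the initial condition v(0) = 9/2, we get v(t) = 9·exp(3·t/2)/2. We have velocity v(t) = 9·exp(3·t/2)/2. Substituting t = 2*log(3)/3: v(2*log(3)/3) = 27/2.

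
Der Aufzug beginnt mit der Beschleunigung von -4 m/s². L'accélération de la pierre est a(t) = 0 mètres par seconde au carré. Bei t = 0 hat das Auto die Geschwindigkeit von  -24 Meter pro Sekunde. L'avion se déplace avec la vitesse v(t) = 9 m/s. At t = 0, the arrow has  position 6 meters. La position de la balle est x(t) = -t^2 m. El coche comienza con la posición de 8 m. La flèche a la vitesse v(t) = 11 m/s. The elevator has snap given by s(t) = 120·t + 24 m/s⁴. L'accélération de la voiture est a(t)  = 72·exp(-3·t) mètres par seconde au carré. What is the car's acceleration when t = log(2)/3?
From the given acceleration equation a(t) = 72·exp(-3·t), we substitute t = log(2)/3 to get a = 36.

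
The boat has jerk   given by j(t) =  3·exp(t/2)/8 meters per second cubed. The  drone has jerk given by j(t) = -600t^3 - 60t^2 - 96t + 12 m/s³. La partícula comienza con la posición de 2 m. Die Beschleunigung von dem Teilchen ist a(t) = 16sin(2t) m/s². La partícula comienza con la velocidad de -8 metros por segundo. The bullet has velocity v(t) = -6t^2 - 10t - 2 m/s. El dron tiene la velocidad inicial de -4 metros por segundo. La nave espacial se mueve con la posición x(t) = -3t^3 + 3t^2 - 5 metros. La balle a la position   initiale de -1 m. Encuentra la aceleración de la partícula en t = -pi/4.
Tenemos la aceleración a(t) = 16·sin(2·t). Sustituyendo t = -pi/4: a(-pi/4) = -16.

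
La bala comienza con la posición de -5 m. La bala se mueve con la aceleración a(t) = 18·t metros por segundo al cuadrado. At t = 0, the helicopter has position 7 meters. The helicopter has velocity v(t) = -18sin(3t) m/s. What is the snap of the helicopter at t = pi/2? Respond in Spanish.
Debemos derivar nuestra ecuación de la velocidad v(t) = -18·sin(3·t) 3 veces. Tomando d/dt de v(t), encontramos a(t) = -54·cos(3·t). Tomando d/dt de a(t), encontramos j(t) = 162·sin(3·t). Tomando d/dt de j(t), encontramos s(t) = 486·cos(3·t). De la ecuación del snap s(t) = 486·cos(3·t), sustituimos t = pi/2 para obtener s = 0.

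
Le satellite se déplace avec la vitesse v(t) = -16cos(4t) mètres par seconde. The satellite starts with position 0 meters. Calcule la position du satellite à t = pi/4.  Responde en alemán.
Wir müssen das Integral unserer Gleichung für die Geschwindigkeit v(t) = -16·cos(4·t) 1-mal finden. Durch Integration von der Geschwindigkeit und Verwendung der Anfangsbedingung x(0) = 0, erhalten wir x(t) = -4·sin(4·t). Mit x(t) = -4·sin(4·t) und Einsetzen von t = pi/4, finden wir x = 0.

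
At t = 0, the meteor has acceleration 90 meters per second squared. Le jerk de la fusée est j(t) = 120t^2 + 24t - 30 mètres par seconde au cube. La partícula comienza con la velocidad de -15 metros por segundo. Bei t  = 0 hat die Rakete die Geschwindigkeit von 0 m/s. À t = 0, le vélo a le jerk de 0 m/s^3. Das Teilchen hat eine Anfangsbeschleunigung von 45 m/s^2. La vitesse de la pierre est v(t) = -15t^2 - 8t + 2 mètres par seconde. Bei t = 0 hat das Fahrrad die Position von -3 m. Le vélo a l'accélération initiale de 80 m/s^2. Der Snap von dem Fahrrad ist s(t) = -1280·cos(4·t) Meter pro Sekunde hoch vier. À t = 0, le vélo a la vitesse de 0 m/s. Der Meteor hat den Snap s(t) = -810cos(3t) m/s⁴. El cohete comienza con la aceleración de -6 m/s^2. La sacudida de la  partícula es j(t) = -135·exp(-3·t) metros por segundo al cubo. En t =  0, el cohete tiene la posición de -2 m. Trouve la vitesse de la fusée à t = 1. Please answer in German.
Ausgehend von dem Ruck j(t) = 120·t^2 + 24·t - 30, nehmen wir 2 Stammfunktionen. Die Stammfunktion von dem Ruck, mit a(0) = -6, ergibt die Beschleunigung: a(t) = 40·t^3 + 12·t^2 - 30·t - 6. Durch Integration von der Beschleunigung und Verwendung der Anfangsbedingung v(0) = 0, erhalten wir v(t) = t·(10·t^3 + 4·t^2 - 15·t - 6). Mit v(t) = t·(10·t^3 + 4·t^2 - 15·t - 6) und Einsetzen von t = 1, finden wir v = -7.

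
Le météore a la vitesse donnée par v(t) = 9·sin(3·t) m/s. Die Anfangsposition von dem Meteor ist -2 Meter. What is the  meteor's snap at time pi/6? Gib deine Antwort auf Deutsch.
Um dies zu lösen, müssen wir 3 Ableitungen unserer Gleichung für die Geschwindigkeit v(t) = 9·sin(3·t) nehmen. Durch Ableiten von der Geschwindigkeit erhalten wir die Beschleunigung: a(t) = 27·cos(3·t). Durch Ableiten von der Beschleunigung erhalten wir den Ruck: j(t) = -81·sin(3·t). Durch Ableiten von dem Ruck erhalten wir den Snap: s(t) = -243·cos(3·t). Mit s(t) = -243·cos(3·t) und Einsetzen von t = pi/6, finden wir s = 0.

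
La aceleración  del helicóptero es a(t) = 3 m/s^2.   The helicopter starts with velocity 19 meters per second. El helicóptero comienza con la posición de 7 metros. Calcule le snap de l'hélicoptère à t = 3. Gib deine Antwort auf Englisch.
We must differentiate our acceleration equation a(t) = 3 2 times. The derivative of acceleration gives jerk: j(t) = 0. Taking d/dt of j(t), we find s(t) = 0. We have snap s(t) = 0. Substituting t = 3: s(3) = 0.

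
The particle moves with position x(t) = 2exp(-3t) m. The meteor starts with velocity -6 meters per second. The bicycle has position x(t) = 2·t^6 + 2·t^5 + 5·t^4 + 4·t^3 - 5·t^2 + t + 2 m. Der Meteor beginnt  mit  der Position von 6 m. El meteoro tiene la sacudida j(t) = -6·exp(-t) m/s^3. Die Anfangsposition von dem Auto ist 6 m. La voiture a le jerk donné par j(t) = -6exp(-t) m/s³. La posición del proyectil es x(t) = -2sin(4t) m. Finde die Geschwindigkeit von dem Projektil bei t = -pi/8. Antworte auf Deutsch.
Um dies zu lösen, müssen wir 1 Ableitung unserer Gleichung für die Position x(t) = -2·sin(4·t) nehmen. Durch Ableiten von der Position erhalten wir die Geschwindigkeit: v(t) = -8·cos(4·t). Mit v(t) = -8·cos(4·t) und Einsetzen von t = -pi/8, finden wir v = 0.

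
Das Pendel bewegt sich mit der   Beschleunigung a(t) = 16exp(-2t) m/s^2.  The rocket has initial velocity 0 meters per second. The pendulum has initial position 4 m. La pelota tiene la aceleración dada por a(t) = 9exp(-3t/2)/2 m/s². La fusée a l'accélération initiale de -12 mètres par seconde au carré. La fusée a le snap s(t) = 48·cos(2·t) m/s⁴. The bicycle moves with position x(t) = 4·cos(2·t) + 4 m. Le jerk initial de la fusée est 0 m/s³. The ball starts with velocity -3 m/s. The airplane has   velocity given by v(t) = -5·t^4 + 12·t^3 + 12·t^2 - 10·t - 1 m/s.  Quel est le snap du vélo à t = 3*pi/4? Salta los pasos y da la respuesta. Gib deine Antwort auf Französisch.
La réponse est 0.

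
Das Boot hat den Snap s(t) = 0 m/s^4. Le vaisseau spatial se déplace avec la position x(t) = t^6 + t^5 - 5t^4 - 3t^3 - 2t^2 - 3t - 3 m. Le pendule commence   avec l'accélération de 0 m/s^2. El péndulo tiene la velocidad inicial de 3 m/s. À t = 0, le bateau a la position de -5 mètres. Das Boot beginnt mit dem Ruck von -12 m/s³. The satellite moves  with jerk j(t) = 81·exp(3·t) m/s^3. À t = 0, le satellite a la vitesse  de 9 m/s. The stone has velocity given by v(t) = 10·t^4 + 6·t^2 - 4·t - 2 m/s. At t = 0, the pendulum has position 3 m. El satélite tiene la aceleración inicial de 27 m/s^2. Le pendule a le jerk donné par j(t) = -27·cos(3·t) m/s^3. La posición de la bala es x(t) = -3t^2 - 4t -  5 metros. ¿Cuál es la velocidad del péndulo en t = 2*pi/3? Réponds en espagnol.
Necesitamos integrar nuestra ecuación de la sacudida j(t) = -27·cos(3·t) 2 veces. Tomando ∫j(t)dt y aplicando a(0) = 0, encontramos a(t) = -9·sin(3·t). La antiderivada de la aceleración es la velocidad. Usando v(0) = 3, obtenemos v(t) = 3·cos(3·t). De la ecuación de la velocidad v(t) = 3·cos(3·t), sustituimos t = 2*pi/3 para obtener v = 3.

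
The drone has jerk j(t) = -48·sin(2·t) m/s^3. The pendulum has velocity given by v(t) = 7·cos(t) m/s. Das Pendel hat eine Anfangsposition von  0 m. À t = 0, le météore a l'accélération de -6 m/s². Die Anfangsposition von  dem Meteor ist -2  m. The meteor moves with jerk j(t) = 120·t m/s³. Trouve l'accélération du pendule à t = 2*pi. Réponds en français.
Nous devons dériver notre équation de la vitesse v(t) = 7·cos(t) 1 fois. La dérivée de la vitesse donne l'accélération: a(t) = -7·sin(t). De l'équation de l'accélération a(t) = -7·sin(t), nous substituons t = 2*pi pour obtenir a = 0.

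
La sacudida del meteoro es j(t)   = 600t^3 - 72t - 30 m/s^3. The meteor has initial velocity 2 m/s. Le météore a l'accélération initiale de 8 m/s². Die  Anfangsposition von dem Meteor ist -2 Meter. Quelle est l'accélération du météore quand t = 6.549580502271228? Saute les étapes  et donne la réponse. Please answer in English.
The acceleration at t = 6.549580502271228 is a = 274290.172965712.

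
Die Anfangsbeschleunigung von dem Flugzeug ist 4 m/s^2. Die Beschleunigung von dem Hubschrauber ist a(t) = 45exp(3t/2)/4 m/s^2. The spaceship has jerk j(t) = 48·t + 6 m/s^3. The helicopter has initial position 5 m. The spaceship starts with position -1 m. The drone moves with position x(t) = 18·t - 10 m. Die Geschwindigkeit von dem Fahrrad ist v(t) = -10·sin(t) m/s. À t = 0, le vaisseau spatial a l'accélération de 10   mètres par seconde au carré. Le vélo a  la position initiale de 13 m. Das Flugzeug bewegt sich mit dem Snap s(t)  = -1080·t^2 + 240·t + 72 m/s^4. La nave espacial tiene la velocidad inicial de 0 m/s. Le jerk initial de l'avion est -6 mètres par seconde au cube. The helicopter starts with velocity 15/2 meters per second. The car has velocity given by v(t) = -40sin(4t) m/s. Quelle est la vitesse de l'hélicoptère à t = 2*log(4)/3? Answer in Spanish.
Debemos encontrar la antiderivada de nuestra ecuación de la aceleración a(t) = 45·exp(3·t/2)/4 1 vez. Tomando ∫a(t)dt y aplicando v(0) = 15/2, encontramos v(t) = 15·exp(3·t/2)/2. Tenemos la velocidad v(t) = 15·exp(3·t/2)/2. Sustituyendo t = 2*log(4)/3: v(2*log(4)/3) = 30.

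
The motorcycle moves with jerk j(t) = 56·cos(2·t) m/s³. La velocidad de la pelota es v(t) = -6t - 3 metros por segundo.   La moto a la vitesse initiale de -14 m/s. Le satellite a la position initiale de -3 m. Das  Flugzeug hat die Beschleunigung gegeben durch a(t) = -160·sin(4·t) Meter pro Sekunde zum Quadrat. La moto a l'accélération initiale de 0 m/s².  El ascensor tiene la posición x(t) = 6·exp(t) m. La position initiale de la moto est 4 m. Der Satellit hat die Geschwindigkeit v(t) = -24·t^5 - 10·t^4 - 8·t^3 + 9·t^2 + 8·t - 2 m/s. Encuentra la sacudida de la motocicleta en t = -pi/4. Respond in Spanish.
Tenemos la sacudida j(t) = 56·cos(2·t). Sustituyendo t = -pi/4: j(-pi/4) = 0.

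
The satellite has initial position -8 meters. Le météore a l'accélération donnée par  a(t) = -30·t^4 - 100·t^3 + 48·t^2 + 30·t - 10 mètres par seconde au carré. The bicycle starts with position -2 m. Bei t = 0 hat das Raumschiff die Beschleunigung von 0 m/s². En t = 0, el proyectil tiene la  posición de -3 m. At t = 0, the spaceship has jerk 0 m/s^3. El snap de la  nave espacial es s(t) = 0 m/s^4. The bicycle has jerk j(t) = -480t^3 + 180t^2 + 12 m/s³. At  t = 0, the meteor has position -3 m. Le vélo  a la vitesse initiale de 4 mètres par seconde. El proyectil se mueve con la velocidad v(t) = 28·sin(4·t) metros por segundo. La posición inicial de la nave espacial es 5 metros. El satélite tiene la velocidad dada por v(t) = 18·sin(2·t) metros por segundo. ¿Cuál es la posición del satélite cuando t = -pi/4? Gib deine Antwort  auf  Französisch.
Pour résoudre ceci, nous devons prendre 1 intégrale de notre équation de la vitesse v(t) = 18·sin(2·t). L'intégrale de la vitesse est la position. En utilisant x(0) = -8, nous obtenons x(t) = 1 - 9·cos(2·t). De l'équation de la position x(t) = 1 - 9·cos(2·t), nous substituons t = -pi/4 pour obtenir x = 1.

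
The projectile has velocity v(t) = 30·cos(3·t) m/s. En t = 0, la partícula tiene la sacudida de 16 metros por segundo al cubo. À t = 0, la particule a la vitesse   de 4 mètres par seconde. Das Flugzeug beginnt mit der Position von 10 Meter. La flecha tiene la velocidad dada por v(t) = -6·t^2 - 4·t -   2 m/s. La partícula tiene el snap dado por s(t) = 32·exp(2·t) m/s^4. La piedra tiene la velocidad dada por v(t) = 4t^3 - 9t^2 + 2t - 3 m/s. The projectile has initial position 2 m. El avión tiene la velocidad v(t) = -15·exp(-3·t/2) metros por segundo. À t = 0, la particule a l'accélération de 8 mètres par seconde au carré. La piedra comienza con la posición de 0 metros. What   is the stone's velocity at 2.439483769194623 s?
We have velocity v(t) = 4·t^3 - 9·t^2 + 2·t - 3. Substituting t = 2.439483769194623: v(2.439483769194623) = 6.38950061863969.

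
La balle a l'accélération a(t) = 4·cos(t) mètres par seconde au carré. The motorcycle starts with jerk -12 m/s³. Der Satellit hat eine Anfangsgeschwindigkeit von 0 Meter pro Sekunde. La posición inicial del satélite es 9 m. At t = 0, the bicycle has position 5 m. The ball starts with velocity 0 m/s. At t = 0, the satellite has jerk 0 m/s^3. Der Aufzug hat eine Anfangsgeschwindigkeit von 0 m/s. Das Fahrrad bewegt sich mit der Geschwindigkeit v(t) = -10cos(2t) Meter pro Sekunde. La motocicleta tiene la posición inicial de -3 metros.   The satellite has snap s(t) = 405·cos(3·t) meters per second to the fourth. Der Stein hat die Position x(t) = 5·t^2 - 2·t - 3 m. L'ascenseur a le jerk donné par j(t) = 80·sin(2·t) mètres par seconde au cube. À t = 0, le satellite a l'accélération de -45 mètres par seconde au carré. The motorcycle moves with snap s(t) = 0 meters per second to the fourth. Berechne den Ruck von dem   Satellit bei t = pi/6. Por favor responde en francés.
Pour résoudre ceci, nous devons prendre 1 primitive de notre équation du snap s(t) = 405·cos(3·t). En prenant ∫s(t)dt et en appliquant j(0) = 0, nous trouvons j(t) = 135·sin(3·t). De l'équation du jerk j(t) = 135·sin(3·t), nous substituons t = pi/6 pour obtenir j = 135.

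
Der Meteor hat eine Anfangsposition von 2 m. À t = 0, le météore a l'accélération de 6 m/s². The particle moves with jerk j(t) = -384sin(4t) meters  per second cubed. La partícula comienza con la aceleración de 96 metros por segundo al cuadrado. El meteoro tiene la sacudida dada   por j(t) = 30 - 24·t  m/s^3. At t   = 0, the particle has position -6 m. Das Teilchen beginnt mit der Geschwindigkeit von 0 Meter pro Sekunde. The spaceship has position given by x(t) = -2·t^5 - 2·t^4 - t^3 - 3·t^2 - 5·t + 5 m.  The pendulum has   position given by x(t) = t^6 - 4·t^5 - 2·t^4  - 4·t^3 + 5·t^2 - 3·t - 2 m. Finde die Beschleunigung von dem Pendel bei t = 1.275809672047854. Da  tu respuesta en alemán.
Wir müssen unsere Gleichung für die Position x(t) = t^6 - 4·t^5 - 2·t^4 - 4·t^3 + 5·t^2 - 3·t - 2 2-mal ableiten. Die Ableitung von der Position ergibt die Geschwindigkeit: v(t) = 6·t^5 - 20·t^4 - 8·t^3 - 12·t^2 + 10·t - 3. Die Ableitung von der Geschwindigkeit ergibt die Beschleunigung: a(t) = 30·t^4 - 80·t^3 - 24·t^2 - 24·t + 10. Aus der Gleichung für die Beschleunigung a(t) = 30·t^4 - 80·t^3 - 24·t^2 - 24·t + 10, setzen wir t = 1.275809672047854 ein und erhalten a = -146.332570722729.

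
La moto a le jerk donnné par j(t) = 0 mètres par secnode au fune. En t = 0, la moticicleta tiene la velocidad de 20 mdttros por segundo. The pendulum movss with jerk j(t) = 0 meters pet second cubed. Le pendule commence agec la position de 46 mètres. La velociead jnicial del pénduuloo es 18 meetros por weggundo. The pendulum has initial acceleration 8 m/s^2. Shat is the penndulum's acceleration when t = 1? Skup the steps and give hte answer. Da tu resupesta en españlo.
La aceleración en t = 1 es a = 8.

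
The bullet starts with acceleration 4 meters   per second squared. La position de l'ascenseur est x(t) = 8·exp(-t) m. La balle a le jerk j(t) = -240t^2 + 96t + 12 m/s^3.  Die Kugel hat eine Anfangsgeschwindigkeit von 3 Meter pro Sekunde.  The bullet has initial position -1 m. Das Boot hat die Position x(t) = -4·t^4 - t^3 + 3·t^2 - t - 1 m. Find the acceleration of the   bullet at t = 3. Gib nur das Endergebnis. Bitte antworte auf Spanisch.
a(3) = -1688.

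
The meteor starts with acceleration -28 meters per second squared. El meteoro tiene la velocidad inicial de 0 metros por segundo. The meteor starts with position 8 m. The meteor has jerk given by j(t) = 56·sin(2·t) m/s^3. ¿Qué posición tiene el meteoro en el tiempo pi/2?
Necesitamos integrar nuestra ecuación de la sacudida j(t) = 56·sin(2·t) 3 veces. Tomando ∫j(t)dt y aplicando a(0) = -28, encontramos a(t) = -28·cos(2·t). Tomando ∫a(t)dt y aplicando v(0) = 0, encontramos v(t) = -14·sin(2·t). Integrando la velocidad y usando la condición inicial x(0) = 8, obtenemos x(t) = 7·cos(2·t) + 1. De la ecuación de la posición x(t) = 7·cos(2·t) + 1, sustituimos t = pi/2 para obtener x = -6.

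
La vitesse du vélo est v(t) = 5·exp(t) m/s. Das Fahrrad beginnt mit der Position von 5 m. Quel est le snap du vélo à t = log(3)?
En partant de la vitesse v(t) = 5·exp(t), nous prenons 3 dérivées. En dérivant la vitesse, nous obtenons l'accélération: a(t) = 5·exp(t). La dérivée de l'accélération donne le jerk: j(t) = 5·exp(t). La dérivée du jerk donne le snap: s(t) = 5·exp(t). De l'équation du snap s(t) = 5·exp(t), nous substituons t = log(3) pour obtenir s = 15.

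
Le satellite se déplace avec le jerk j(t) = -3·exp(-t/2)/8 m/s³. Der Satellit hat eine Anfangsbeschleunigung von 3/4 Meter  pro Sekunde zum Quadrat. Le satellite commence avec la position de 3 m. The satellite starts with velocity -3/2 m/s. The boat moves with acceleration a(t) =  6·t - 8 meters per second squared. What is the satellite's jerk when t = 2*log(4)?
From the given jerk equation j(t) = -3·exp(-t/2)/8, we substitute t = 2*log(4) to get j = -3/32.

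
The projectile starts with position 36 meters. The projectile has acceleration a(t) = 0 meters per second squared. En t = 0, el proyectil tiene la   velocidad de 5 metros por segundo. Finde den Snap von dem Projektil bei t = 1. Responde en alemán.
Ausgehend von der Beschleunigung a(t) = 0, nehmen wir 2 Ableitungen. Durch Ableiten von der Beschleunigung erhalten wir den Ruck: j(t) = 0. Durch Ableiten von dem Ruck erhalten wir den Snap: s(t) = 0. Wir haben den Snap s(t) = 0. Durch Einsetzen von t = 1: s(1) = 0.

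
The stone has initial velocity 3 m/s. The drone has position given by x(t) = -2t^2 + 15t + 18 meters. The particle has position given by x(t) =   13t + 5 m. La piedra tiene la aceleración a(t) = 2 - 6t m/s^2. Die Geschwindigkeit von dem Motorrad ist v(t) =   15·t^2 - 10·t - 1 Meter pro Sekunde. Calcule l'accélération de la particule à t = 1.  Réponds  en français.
En partant de la position x(t) = 13·t + 5, nous prenons 2 dérivées. En prenant d/dt de x(t), nous trouvons v(t) = 13. En prenant d/dt de v(t), nous trouvons a(t) = 0. Nous avons l'accélération a(t) = 0. En substituant t = 1: a(1) = 0.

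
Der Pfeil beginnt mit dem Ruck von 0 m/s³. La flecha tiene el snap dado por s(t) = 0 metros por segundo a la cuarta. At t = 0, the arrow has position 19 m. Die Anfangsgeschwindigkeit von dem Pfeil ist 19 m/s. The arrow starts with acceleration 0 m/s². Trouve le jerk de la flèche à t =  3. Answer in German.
Um dies zu lösen, müssen wir 1 Integral unserer Gleichung für den Snap s(t) = 0 finden. Die Stammfunktion von dem Snap ist der Ruck. Mit j(0) = 0 erhalten wir j(t) = 0. Aus der Gleichung für den Ruck j(t) = 0, setzen wir t = 3 ein und erhalten j = 0.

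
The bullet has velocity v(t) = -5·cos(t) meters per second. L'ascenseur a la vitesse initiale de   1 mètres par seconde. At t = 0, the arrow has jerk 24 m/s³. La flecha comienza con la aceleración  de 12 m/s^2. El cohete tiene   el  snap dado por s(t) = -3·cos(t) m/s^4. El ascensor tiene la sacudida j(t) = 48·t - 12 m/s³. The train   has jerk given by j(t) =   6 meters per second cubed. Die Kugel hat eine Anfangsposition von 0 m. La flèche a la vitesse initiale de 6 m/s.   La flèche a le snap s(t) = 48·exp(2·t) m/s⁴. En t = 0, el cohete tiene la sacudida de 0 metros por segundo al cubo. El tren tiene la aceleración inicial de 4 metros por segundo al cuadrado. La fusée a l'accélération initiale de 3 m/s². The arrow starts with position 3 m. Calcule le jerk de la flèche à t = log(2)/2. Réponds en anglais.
To find the answer, we compute 1 integral of s(t) = 48·exp(2·t). The antiderivative of snap is jerk. Using j(0) = 24, we get j(t) = 24·exp(2·t). From the given jerk equation j(t) = 24·exp(2·t), we substitute t = log(2)/2 to get j = 48.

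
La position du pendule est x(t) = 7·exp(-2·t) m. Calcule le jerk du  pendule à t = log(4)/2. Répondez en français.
Pour résoudre ceci, nous devons prendre 3 dérivées de notre équation de la position x(t) = 7·exp(-2·t). En prenant d/dt de x(t), nous trouvons v(t) = -14·exp(-2·t). En prenant d/dt de v(t), nous trouvons a(t) = 28·exp(-2·t). La dérivée de l'accélération donne le jerk: j(t) = -56·exp(-2·t). De l'équation du jerk j(t) = -56·exp(-2·t), nous substituons t = log(4)/2 pour obtenir j = -14.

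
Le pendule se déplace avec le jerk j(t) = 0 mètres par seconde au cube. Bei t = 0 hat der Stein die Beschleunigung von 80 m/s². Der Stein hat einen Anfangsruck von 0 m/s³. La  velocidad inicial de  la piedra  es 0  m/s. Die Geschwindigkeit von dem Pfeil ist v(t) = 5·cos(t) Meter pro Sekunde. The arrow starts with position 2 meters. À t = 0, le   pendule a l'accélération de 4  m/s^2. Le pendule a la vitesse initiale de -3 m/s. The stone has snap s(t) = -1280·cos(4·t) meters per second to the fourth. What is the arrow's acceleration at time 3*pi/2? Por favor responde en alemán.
Um dies zu lösen, müssen wir 1 Ableitung unserer Gleichung für die Geschwindigkeit v(t) = 5·cos(t) nehmen. Die Ableitung von der Geschwindigkeit ergibt die Beschleunigung: a(t) = -5·sin(t). Mit a(t) = -5·sin(t) und Einsetzen von t = 3*pi/2, finden wir a = 5.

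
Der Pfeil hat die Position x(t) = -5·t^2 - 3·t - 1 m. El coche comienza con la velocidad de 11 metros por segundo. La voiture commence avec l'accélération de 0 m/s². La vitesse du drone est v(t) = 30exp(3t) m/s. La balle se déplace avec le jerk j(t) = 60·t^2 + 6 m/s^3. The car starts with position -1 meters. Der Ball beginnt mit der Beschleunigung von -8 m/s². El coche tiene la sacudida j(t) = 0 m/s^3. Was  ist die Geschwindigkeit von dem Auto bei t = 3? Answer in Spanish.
Partiendo de la sacudida j(t) = 0, tomamos 2 integrales. Tomando ∫j(t)dt y aplicando a(0) = 0, encontramos a(t) = 0. La antiderivada de la aceleración es la velocidad. Usando v(0) = 11, obtenemos v(t) = 11. Tenemos la velocidad v(t) = 11. Sustituyendo t = 3: v(3) = 11.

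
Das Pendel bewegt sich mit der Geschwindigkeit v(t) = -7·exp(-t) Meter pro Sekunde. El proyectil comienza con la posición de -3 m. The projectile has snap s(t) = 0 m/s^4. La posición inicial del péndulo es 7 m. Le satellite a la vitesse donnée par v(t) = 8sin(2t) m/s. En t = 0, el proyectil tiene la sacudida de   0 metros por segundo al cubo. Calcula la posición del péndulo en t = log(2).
Partiendo de la velocidad v(t) = -7·exp(-t), tomamos 1 antiderivada. La antiderivada de la velocidad es la posición. Usando x(0) = 7, obtenemos x(t) = 7·exp(-t). Usando x(t) = 7·exp(-t) y sustituyendo t = log(2), encontramos x = 7/2.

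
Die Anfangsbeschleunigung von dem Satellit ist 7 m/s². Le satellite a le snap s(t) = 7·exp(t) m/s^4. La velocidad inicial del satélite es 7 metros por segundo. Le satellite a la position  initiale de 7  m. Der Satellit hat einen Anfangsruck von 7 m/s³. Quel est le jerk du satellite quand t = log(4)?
Nous devons intégrer notre équation du snap s(t) = 7·exp(t) 1 fois. En intégrant le snap et en utilisant la condition initiale j(0) = 7, nous obtenons j(t) = 7·exp(t). De l'équation du jerk j(t) = 7·exp(t), nous substituons t = log(4) pour obtenir j = 28.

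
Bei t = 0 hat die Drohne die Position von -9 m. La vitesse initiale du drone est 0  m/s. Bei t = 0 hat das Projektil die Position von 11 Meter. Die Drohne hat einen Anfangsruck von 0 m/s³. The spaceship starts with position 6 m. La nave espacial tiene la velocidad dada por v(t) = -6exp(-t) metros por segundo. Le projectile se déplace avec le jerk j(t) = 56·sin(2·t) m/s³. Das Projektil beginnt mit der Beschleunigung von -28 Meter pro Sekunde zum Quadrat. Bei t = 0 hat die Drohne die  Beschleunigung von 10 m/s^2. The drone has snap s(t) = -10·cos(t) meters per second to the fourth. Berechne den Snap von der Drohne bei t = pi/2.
Wir haben den Snap s(t) = -10·cos(t). Durch Einsetzen von t = pi/2: s(pi/2) = 0.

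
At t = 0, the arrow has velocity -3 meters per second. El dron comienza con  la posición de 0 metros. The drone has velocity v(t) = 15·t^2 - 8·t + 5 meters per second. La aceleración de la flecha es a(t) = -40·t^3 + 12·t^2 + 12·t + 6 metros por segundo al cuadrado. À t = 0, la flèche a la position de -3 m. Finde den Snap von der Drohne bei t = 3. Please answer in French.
Nous devons dériver notre équation de la vitesse v(t) = 15·t^2 - 8·t + 5 3 fois. La dérivée de la vitesse donne l'accélération: a(t) = 30·t - 8. En dérivant l'accélération, nous obtenons le jerk: j(t) = 30. En prenant d/dt de j(t), nous trouvons s(t) = 0. De l'équation du snap s(t) = 0, nous substituons t = 3 pour obtenir s = 0.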